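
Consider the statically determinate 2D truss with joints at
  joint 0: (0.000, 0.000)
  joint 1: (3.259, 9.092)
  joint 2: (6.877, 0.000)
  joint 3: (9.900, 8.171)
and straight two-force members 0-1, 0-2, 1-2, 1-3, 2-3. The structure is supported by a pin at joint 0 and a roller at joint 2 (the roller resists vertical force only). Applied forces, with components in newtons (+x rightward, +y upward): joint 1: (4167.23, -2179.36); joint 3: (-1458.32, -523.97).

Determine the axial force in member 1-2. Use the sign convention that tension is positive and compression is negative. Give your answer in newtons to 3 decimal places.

N=4 nodes, M=5 members, R=3 reactions → 2N=8, M+R=8
member 0 (0-1): L=9.6584, (cx,cy)=(0.3374,0.9414)
member 1 (0-2): L=6.8770, (cx,cy)=(1.0000,0.0000)
member 2 (1-2): L=9.7854, (cx,cy)=(0.3697,-0.9291)
member 3 (1-3): L=6.7046, (cx,cy)=(0.9905,-0.1374)
member 4 (2-3): L=8.7123, (cx,cy)=(0.3470,0.9379)
solve A·x = −loads:
  F[0-1] = +3038.6978 N (tension)
  F[0-2] = +1683.5776 N (tension)
  F[1-2] = -5244.6935 N (compression)
  F[1-3] = -1214.2682 N (compression)
  F[2-3] = -736.5324 N (compression)
  Rx@0 = -2708.9100 N
  Ry@0 = -2860.4856 N
  Ry@2 = +5563.8156 N

-5244.694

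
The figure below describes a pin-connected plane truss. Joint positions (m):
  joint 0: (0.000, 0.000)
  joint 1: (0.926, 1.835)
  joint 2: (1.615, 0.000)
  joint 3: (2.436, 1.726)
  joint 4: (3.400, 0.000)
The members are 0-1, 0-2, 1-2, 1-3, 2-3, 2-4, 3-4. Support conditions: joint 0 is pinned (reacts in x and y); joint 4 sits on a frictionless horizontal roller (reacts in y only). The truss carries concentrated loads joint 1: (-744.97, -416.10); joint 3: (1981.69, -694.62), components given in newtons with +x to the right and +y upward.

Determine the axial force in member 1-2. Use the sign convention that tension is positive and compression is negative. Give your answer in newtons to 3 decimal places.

N=5 nodes, M=7 members, R=3 reactions → 2N=10, M+R=10
member 0 (0-1): L=2.0554, (cx,cy)=(0.4505,0.8928)
member 1 (0-2): L=1.6150, (cx,cy)=(1.0000,0.0000)
member 2 (1-2): L=1.9601, (cx,cy)=(0.3515,-0.9362)
member 3 (1-3): L=1.5139, (cx,cy)=(0.9974,-0.0720)
member 4 (2-3): L=1.9113, (cx,cy)=(0.4295,0.9030)
member 5 (2-4): L=1.7850, (cx,cy)=(1.0000,0.0000)
member 6 (3-4): L=1.9770, (cx,cy)=(0.4876,-0.8731)
solve A·x = −loads:
  F[0-1] = +116.7329 N (tension)
  F[0-2] = +1184.1296 N (tension)
  F[1-2] = -634.4778 N (compression)
  F[1-3] = +1023.2443 N (tension)
  F[2-3] = +657.7606 N (tension)
  F[2-4] = +678.5618 N (tension)
  F[3-4] = -1391.5868 N (compression)
  Rx@0 = -1236.7200 N
  Ry@0 = -104.2153 N
  Ry@4 = +1214.9353 N

-634.478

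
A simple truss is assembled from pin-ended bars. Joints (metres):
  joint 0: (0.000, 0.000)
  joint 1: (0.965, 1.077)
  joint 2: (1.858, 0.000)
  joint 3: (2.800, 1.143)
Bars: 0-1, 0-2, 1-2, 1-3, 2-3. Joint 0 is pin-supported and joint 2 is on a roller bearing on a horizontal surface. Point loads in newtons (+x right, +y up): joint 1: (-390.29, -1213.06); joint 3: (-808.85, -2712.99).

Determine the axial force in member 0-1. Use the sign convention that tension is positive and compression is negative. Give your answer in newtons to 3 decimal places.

92.150

N=4 nodes, M=5 members, R=3 reactions → 2N=8, M+R=8
member 0 (0-1): L=1.4461, (cx,cy)=(0.6673,0.7448)
member 1 (0-2): L=1.8580, (cx,cy)=(1.0000,0.0000)
member 2 (1-2): L=1.3991, (cx,cy)=(0.6383,-0.7698)
member 3 (1-3): L=1.8362, (cx,cy)=(0.9994,0.0359)
member 4 (2-3): L=1.4812, (cx,cy)=(0.6360,0.7717)
solve A·x = −loads:
  F[0-1] = +92.1503 N (tension)
  F[0-2] = -1260.6338 N (compression)
  F[1-2] = -1596.2515 N (compression)
  F[1-3] = +1471.5969 N (tension)
  F[2-3] = -3584.1627 N (compression)
  Rx@0 = +1199.1400 N
  Ry@0 = -68.6309 N
  Ry@2 = +3994.6809 N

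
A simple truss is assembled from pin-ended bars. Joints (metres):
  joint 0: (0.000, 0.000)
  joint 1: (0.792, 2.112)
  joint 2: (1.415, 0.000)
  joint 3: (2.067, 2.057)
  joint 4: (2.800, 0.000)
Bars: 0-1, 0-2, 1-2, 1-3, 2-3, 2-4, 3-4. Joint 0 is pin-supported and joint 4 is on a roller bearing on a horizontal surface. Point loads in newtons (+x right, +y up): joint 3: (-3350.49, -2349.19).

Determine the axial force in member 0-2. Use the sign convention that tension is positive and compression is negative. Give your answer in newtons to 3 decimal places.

-2196.841

N=5 nodes, M=7 members, R=3 reactions → 2N=10, M+R=10
member 0 (0-1): L=2.2556, (cx,cy)=(0.3511,0.9363)
member 1 (0-2): L=1.4150, (cx,cy)=(1.0000,0.0000)
member 2 (1-2): L=2.2020, (cx,cy)=(0.2829,-0.9591)
member 3 (1-3): L=1.2762, (cx,cy)=(0.9991,-0.0431)
member 4 (2-3): L=2.1579, (cx,cy)=(0.3022,0.9533)
member 5 (2-4): L=1.3850, (cx,cy)=(1.0000,0.0000)
member 6 (3-4): L=2.1837, (cx,cy)=(0.3357,-0.9420)
solve A·x = −loads:
  F[0-1] = -3285.5944 N (compression)
  F[0-2] = -2196.8408 N (compression)
  F[1-2] = +3301.3449 N (tension)
  F[1-3] = -2089.6351 N (compression)
  F[2-3] = -3321.7123 N (compression)
  F[2-4] = -259.1363 N (compression)
  F[3-4] = +771.9994 N (tension)
  Rx@0 = +3350.4900 N
  Ry@0 = +3076.3979 N
  Ry@4 = -727.2079 N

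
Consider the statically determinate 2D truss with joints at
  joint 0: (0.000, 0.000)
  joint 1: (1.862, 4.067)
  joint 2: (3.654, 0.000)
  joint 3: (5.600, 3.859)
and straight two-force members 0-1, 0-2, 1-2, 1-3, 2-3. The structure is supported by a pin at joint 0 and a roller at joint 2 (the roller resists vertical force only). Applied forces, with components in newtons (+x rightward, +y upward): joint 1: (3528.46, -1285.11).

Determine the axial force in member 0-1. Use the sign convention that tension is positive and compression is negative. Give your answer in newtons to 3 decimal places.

N=4 nodes, M=5 members, R=3 reactions → 2N=8, M+R=8
member 0 (0-1): L=4.4730, (cx,cy)=(0.4163,0.9092)
member 1 (0-2): L=3.6540, (cx,cy)=(1.0000,0.0000)
member 2 (1-2): L=4.4443, (cx,cy)=(0.4032,-0.9151)
member 3 (1-3): L=3.7438, (cx,cy)=(0.9985,-0.0556)
member 4 (2-3): L=4.3219, (cx,cy)=(0.4503,0.8929)
solve A·x = −loads:
  F[0-1] = +3626.1424 N (tension)
  F[0-2] = +2018.9786 N (tension)
  F[1-2] = -5007.2185 N (compression)
  F[1-3] = -0.0000 N (compression)
  F[2-3] = +0.0000 N (tension)
  Rx@0 = -3528.4600 N
  Ry@0 = -3297.0251 N
  Ry@2 = +4582.1351 N

3626.142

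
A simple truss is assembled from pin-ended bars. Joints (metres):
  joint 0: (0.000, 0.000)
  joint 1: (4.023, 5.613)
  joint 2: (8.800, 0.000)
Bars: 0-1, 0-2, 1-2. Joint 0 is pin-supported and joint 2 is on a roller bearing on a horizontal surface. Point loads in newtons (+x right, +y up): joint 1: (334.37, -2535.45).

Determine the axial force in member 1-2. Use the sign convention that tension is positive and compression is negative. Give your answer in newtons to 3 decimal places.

N=3 nodes, M=3 members, R=3 reactions → 2N=6, M+R=6
member 0 (0-1): L=6.9058, (cx,cy)=(0.5826,0.8128)
member 1 (0-2): L=8.8000, (cx,cy)=(1.0000,0.0000)
member 2 (1-2): L=7.3706, (cx,cy)=(0.6481,-0.7615)
solve A·x = −loads:
  F[0-1] = -1430.9559 N (compression)
  F[0-2] = +1167.9768 N (tension)
  F[1-2] = -1802.1081 N (compression)
  Rx@0 = -334.3700 N
  Ry@0 = +1163.0711 N
  Ry@2 = +1372.3789 N

-1802.108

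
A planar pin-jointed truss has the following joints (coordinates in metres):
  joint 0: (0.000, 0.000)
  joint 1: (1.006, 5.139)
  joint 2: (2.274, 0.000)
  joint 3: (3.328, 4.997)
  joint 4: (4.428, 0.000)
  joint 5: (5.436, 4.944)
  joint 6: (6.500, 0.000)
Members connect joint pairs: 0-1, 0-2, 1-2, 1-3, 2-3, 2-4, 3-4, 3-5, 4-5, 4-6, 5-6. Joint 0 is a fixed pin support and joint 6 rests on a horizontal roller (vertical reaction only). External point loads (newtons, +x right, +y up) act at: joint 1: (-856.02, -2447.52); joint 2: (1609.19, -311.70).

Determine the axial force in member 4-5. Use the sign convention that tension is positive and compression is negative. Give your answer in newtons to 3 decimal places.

-190.800

N=7 nodes, M=11 members, R=3 reactions → 2N=14, M+R=14
member 0 (0-1): L=5.2365, (cx,cy)=(0.1921,0.9814)
member 1 (0-2): L=2.2740, (cx,cy)=(1.0000,0.0000)
member 2 (1-2): L=5.2931, (cx,cy)=(0.2396,-0.9709)
member 3 (1-3): L=2.3263, (cx,cy)=(0.9981,-0.0610)
member 4 (2-3): L=5.1069, (cx,cy)=(0.2064,0.9785)
member 5 (2-4): L=2.1540, (cx,cy)=(1.0000,0.0000)
member 6 (3-4): L=5.1166, (cx,cy)=(0.2150,-0.9766)
member 7 (3-5): L=2.1087, (cx,cy)=(0.9997,-0.0251)
member 8 (4-5): L=5.0457, (cx,cy)=(0.1998,0.9798)
member 9 (4-6): L=2.0720, (cx,cy)=(1.0000,0.0000)
member 10 (5-6): L=5.0572, (cx,cy)=(0.2104,-0.9776)
solve A·x = −loads:
  F[0-1] = -3004.1121 N (compression)
  F[0-2] = +1330.2947 N (tension)
  F[1-2] = +505.7128 N (tension)
  F[1-3] = +158.0434 N (tension)
  F[2-3] = -183.2326 N (compression)
  F[2-4] = -119.9322 N (compression)
  F[3-4] = +191.4302 N (tension)
  F[3-5] = +78.8025 N (tension)
  F[4-5] = -190.8002 N (compression)
  F[4-6] = -40.6607 N (compression)
  F[5-6] = +193.2605 N (tension)
  Rx@0 = -753.1700 N
  Ry@0 = +2948.1547 N
  Ry@6 = -188.9347 N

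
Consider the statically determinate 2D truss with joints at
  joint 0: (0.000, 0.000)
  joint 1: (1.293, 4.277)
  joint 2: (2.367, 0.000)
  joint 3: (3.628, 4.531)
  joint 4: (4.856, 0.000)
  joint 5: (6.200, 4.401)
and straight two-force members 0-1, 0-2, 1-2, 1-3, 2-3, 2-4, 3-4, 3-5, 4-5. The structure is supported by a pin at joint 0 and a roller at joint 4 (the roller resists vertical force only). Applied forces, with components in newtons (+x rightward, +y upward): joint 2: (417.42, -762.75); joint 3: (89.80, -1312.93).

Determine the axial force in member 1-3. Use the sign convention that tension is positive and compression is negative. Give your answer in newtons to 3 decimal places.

N=6 nodes, M=9 members, R=3 reactions → 2N=12, M+R=12
member 0 (0-1): L=4.4682, (cx,cy)=(0.2894,0.9572)
member 1 (0-2): L=2.3670, (cx,cy)=(1.0000,0.0000)
member 2 (1-2): L=4.4098, (cx,cy)=(0.2435,-0.9699)
member 3 (1-3): L=2.3488, (cx,cy)=(0.9941,0.1081)
member 4 (2-3): L=4.7032, (cx,cy)=(0.2681,0.9634)
member 5 (2-4): L=2.4890, (cx,cy)=(1.0000,0.0000)
member 6 (3-4): L=4.6945, (cx,cy)=(0.2616,-0.9652)
member 7 (3-5): L=2.5753, (cx,cy)=(0.9987,-0.0505)
member 8 (4-5): L=4.6016, (cx,cy)=(0.2921,0.9564)
solve A·x = −loads:
  F[0-1] = -667.7546 N (compression)
  F[0-2] = +700.4548 N (tension)
  F[1-2] = +620.4092 N (tension)
  F[1-3] = -346.3663 N (compression)
  F[2-3] = +167.1419 N (tension)
  F[2-4] = +389.3217 N (tension)
  F[3-4] = -1488.3183 N (compression)
  F[3-5] = -0.0000 N (compression)
  F[4-5] = +0.0000 N (tension)
  Rx@0 = -507.2200 N
  Ry@0 = +639.1843 N
  Ry@4 = +1436.4957 N

-346.366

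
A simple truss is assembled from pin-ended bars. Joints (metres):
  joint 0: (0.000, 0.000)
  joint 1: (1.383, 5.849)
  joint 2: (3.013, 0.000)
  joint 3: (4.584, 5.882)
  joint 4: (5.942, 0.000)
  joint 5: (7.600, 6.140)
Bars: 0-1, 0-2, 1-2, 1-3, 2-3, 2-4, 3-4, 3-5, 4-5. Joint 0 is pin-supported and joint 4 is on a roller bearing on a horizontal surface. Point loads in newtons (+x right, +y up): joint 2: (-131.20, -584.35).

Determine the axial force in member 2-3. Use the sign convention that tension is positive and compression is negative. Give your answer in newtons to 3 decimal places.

308.271

N=6 nodes, M=9 members, R=3 reactions → 2N=12, M+R=12
member 0 (0-1): L=6.0103, (cx,cy)=(0.2301,0.9732)
member 1 (0-2): L=3.0130, (cx,cy)=(1.0000,0.0000)
member 2 (1-2): L=6.0719, (cx,cy)=(0.2685,-0.9633)
member 3 (1-3): L=3.2012, (cx,cy)=(0.9999,0.0103)
member 4 (2-3): L=6.0882, (cx,cy)=(0.2580,0.9661)
member 5 (2-4): L=2.9290, (cx,cy)=(1.0000,0.0000)
member 6 (3-4): L=6.0367, (cx,cy)=(0.2250,-0.9744)
member 7 (3-5): L=3.0270, (cx,cy)=(0.9964,0.0852)
member 8 (4-5): L=6.3599, (cx,cy)=(0.2607,0.9654)
solve A·x = −loads:
  F[0-1] = -295.9872 N (compression)
  F[0-2] = -63.0917 N (compression)
  F[1-2] = +297.4372 N (tension)
  F[1-3] = -147.9634 N (compression)
  F[2-3] = +308.2706 N (tension)
  F[2-4] = +68.4092 N (tension)
  F[3-4] = -304.0998 N (compression)
  F[3-5] = -0.0000 N (compression)
  F[4-5] = +0.0000 N (tension)
  Rx@0 = +131.2000 N
  Ry@0 = +288.0446 N
  Ry@4 = +296.3054 N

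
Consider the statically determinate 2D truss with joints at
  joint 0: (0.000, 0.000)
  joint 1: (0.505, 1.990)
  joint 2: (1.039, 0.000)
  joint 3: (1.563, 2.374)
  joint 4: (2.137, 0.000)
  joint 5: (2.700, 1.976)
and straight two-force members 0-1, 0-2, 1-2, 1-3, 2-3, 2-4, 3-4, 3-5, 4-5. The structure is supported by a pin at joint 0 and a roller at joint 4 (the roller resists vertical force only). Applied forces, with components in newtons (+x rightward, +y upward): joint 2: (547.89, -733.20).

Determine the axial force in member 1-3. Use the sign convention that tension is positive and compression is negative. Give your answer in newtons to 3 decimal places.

N=6 nodes, M=9 members, R=3 reactions → 2N=12, M+R=12
member 0 (0-1): L=2.0531, (cx,cy)=(0.2460,0.9693)
member 1 (0-2): L=1.0390, (cx,cy)=(1.0000,0.0000)
member 2 (1-2): L=2.0604, (cx,cy)=(0.2592,-0.9658)
member 3 (1-3): L=1.1255, (cx,cy)=(0.9400,0.3412)
member 4 (2-3): L=2.4311, (cx,cy)=(0.2155,0.9765)
member 5 (2-4): L=1.0980, (cx,cy)=(1.0000,0.0000)
member 6 (3-4): L=2.4424, (cx,cy)=(0.2350,-0.9720)
member 7 (3-5): L=1.2046, (cx,cy)=(0.9438,-0.3304)
member 8 (4-5): L=2.0546, (cx,cy)=(0.2740,0.9617)
solve A·x = −loads:
  F[0-1] = -388.6623 N (compression)
  F[0-2] = +643.4902 N (tension)
  F[1-2] = +322.6948 N (tension)
  F[1-3] = -190.6741 N (compression)
  F[2-3] = +431.6776 N (tension)
  F[2-4] = +86.1915 N (tension)
  F[3-4] = -366.7506 N (compression)
  F[3-5] = +0.0000 N (tension)
  F[4-5] = -0.0000 N (compression)
  Rx@0 = -547.8900 N
  Ry@0 = +376.7214 N
  Ry@4 = +356.4786 N

-190.674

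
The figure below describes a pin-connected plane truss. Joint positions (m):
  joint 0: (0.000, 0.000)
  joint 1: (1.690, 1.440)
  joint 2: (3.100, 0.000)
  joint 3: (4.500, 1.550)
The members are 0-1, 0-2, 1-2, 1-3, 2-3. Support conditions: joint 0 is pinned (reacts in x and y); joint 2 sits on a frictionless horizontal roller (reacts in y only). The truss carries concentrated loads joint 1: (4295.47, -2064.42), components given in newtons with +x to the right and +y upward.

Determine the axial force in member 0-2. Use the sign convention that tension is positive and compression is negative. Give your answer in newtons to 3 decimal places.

N=4 nodes, M=5 members, R=3 reactions → 2N=8, M+R=8
member 0 (0-1): L=2.2203, (cx,cy)=(0.7612,0.6486)
member 1 (0-2): L=3.1000, (cx,cy)=(1.0000,0.0000)
member 2 (1-2): L=2.0154, (cx,cy)=(0.6996,-0.7145)
member 3 (1-3): L=2.8122, (cx,cy)=(0.9992,0.0391)
member 4 (2-3): L=2.0887, (cx,cy)=(0.6703,0.7421)
solve A·x = −loads:
  F[0-1] = +1628.7343 N (tension)
  F[0-2] = +3055.7412 N (tension)
  F[1-2] = -4367.6857 N (compression)
  F[1-3] = -0.0000 N (compression)
  F[2-3] = +0.0000 N (tension)
  Rx@0 = -4295.4700 N
  Ry@0 = -1056.3370 N
  Ry@2 = +3120.7570 N

3055.741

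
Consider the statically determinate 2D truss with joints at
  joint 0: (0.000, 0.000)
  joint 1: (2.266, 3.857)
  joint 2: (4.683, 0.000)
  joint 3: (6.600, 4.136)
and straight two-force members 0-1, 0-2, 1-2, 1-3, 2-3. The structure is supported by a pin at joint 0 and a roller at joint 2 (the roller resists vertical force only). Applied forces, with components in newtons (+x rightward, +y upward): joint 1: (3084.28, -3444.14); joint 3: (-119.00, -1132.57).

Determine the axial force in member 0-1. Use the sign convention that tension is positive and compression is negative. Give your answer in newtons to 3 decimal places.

N=4 nodes, M=5 members, R=3 reactions → 2N=8, M+R=8
member 0 (0-1): L=4.4734, (cx,cy)=(0.5066,0.8622)
member 1 (0-2): L=4.6830, (cx,cy)=(1.0000,0.0000)
member 2 (1-2): L=4.5517, (cx,cy)=(0.5310,-0.8474)
member 3 (1-3): L=4.3430, (cx,cy)=(0.9979,0.0642)
member 4 (2-3): L=4.5587, (cx,cy)=(0.4205,0.9073)
solve A·x = −loads:
  F[0-1] = +1300.3681 N (tension)
  F[0-2] = +2306.5771 N (tension)
  F[1-2] = -5355.8706 N (compression)
  F[1-3] = +419.2869 N (tension)
  F[2-3] = -1277.9963 N (compression)
  Rx@0 = -2965.2800 N
  Ry@0 = -1121.1903 N
  Ry@2 = +5697.9003 N

1300.368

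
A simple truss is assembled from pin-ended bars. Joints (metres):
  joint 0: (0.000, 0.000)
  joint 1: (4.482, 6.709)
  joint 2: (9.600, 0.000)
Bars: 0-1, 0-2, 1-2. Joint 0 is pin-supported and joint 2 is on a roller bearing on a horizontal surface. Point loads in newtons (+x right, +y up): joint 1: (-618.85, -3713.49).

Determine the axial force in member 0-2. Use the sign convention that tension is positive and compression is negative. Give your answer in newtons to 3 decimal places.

N=3 nodes, M=3 members, R=3 reactions → 2N=6, M+R=6
member 0 (0-1): L=8.0684, (cx,cy)=(0.5555,0.8315)
member 1 (0-2): L=9.6000, (cx,cy)=(1.0000,0.0000)
member 2 (1-2): L=8.4383, (cx,cy)=(0.6065,-0.7951)
solve A·x = −loads:
  F[0-1] = -2901.0148 N (compression)
  F[0-2] = +992.6660 N (tension)
  F[1-2] = -1636.6541 N (compression)
  Rx@0 = +618.8500 N
  Ry@0 = +2412.2403 N
  Ry@2 = +1301.2497 N

992.666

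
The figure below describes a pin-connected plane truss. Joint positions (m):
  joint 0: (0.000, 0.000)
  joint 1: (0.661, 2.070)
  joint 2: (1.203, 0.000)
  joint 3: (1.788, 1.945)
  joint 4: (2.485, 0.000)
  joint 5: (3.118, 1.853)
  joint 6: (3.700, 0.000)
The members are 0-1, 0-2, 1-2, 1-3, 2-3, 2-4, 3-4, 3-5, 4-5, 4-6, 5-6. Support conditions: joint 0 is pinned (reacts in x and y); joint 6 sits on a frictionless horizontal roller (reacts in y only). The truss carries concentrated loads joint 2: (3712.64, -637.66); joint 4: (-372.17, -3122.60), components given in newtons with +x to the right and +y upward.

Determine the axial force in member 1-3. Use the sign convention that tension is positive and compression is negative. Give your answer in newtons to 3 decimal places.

N=7 nodes, M=11 members, R=3 reactions → 2N=14, M+R=14
member 0 (0-1): L=2.1730, (cx,cy)=(0.3042,0.9526)
member 1 (0-2): L=1.2030, (cx,cy)=(1.0000,0.0000)
member 2 (1-2): L=2.1398, (cx,cy)=(0.2533,-0.9674)
member 3 (1-3): L=1.1339, (cx,cy)=(0.9939,-0.1102)
member 4 (2-3): L=2.0311, (cx,cy)=(0.2880,0.9576)
member 5 (2-4): L=1.2820, (cx,cy)=(1.0000,0.0000)
member 6 (3-4): L=2.0661, (cx,cy)=(0.3373,-0.9414)
member 7 (3-5): L=1.3332, (cx,cy)=(0.9976,-0.0690)
member 8 (4-5): L=1.9581, (cx,cy)=(0.3233,0.9463)
member 9 (4-6): L=1.2150, (cx,cy)=(1.0000,0.0000)
member 10 (5-6): L=1.9422, (cx,cy)=(0.2997,-0.9540)
solve A·x = −loads:
  F[0-1] = -1528.1460 N (compression)
  F[0-2] = +3805.3186 N (tension)
  F[1-2] = +1604.7011 N (tension)
  F[1-3] = -876.6575 N (compression)
  F[2-3] = -955.1878 N (compression)
  F[2-4] = +774.2628 N (tension)
  F[3-4] = +977.4805 N (tension)
  F[3-5] = -1479.7113 N (compression)
  F[4-5] = +2327.3813 N (tension)
  F[4-6] = +723.8193 N (tension)
  F[5-6] = -2415.5288 N (compression)
  Rx@0 = -3340.4700 N
  Ry@0 = +1455.7287 N
  Ry@6 = +2304.5313 N

-876.657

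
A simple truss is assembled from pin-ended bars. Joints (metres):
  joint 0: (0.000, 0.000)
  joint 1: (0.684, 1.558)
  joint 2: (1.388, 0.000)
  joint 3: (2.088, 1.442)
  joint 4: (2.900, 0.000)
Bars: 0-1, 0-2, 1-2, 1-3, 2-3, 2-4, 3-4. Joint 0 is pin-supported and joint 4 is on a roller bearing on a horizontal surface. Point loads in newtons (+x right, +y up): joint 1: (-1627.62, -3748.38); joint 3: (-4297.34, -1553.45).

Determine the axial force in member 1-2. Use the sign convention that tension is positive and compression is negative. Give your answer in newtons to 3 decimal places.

N=5 nodes, M=7 members, R=3 reactions → 2N=10, M+R=10
member 0 (0-1): L=1.7015, (cx,cy)=(0.4020,0.9156)
member 1 (0-2): L=1.3880, (cx,cy)=(1.0000,0.0000)
member 2 (1-2): L=1.7097, (cx,cy)=(0.4118,-0.9113)
member 3 (1-3): L=1.4088, (cx,cy)=(0.9966,-0.0823)
member 4 (2-3): L=1.6029, (cx,cy)=(0.4367,0.8996)
member 5 (2-4): L=1.5120, (cx,cy)=(1.0000,0.0000)
member 6 (3-4): L=1.6549, (cx,cy)=(0.4907,-0.8713)
solve A·x = −loads:
  F[0-1] = -6891.8545 N (compression)
  F[0-2] = -3154.5030 N (compression)
  F[1-2] = +3028.1953 N (tension)
  F[1-3] = -2397.9142 N (compression)
  F[2-3] = -3067.5099 N (compression)
  F[2-4] = -567.9807 N (compression)
  F[3-4] = +1157.5784 N (tension)
  Rx@0 = +5924.9600 N
  Ry@0 = +6310.4854 N
  Ry@4 = -1008.6554 N

3028.195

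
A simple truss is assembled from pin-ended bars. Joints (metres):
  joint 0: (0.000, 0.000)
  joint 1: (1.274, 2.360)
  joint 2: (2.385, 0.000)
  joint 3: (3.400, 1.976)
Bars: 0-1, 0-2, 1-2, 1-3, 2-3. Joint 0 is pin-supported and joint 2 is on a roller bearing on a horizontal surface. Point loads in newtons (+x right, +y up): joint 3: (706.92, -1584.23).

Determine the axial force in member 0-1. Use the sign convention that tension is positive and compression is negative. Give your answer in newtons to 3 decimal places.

N=4 nodes, M=5 members, R=3 reactions → 2N=8, M+R=8
member 0 (0-1): L=2.6819, (cx,cy)=(0.4750,0.8800)
member 1 (0-2): L=2.3850, (cx,cy)=(1.0000,0.0000)
member 2 (1-2): L=2.6084, (cx,cy)=(0.4259,-0.9048)
member 3 (1-3): L=2.1604, (cx,cy)=(0.9841,-0.1777)
member 4 (2-3): L=2.2214, (cx,cy)=(0.4569,0.8895)
solve A·x = −loads:
  F[0-1] = +1431.7598 N (tension)
  F[0-2] = +26.7862 N (tension)
  F[1-2] = -1670.3361 N (compression)
  F[1-3] = +1414.0909 N (tension)
  F[2-3] = -1498.4416 N (compression)
  Rx@0 = -706.9200 N
  Ry@0 = -1259.9025 N
  Ry@2 = +2844.1325 N

1431.760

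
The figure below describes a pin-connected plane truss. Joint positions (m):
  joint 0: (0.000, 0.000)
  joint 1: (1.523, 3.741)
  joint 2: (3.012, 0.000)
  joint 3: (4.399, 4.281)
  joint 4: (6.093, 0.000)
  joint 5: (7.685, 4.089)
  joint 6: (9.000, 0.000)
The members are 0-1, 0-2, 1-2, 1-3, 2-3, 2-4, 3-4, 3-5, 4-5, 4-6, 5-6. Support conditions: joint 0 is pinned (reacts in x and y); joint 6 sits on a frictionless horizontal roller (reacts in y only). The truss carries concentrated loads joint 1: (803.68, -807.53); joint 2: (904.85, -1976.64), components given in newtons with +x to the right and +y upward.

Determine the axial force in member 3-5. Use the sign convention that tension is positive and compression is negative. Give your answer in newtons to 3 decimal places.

-788.377

N=7 nodes, M=11 members, R=3 reactions → 2N=14, M+R=14
member 0 (0-1): L=4.0391, (cx,cy)=(0.3771,0.9262)
member 1 (0-2): L=3.0120, (cx,cy)=(1.0000,0.0000)
member 2 (1-2): L=4.0264, (cx,cy)=(0.3698,-0.9291)
member 3 (1-3): L=2.9263, (cx,cy)=(0.9828,0.1845)
member 4 (2-3): L=4.5001, (cx,cy)=(0.3082,0.9513)
member 5 (2-4): L=3.0810, (cx,cy)=(1.0000,0.0000)
member 6 (3-4): L=4.6040, (cx,cy)=(0.3679,-0.9298)
member 7 (3-5): L=3.2916, (cx,cy)=(0.9983,-0.0583)
member 8 (4-5): L=4.3880, (cx,cy)=(0.3628,0.9319)
member 9 (4-6): L=2.9070, (cx,cy)=(1.0000,0.0000)
member 10 (5-6): L=4.2952, (cx,cy)=(0.3062,-0.9520)
solve A·x = −loads:
  F[0-1] = -1783.5889 N (compression)
  F[0-2] = +2381.0517 N (tension)
  F[1-2] = +568.0637 N (tension)
  F[1-3] = -1715.7416 N (compression)
  F[2-3] = +1522.9919 N (tension)
  F[2-4] = +1216.8635 N (tension)
  F[3-4] = -1168.1951 N (compression)
  F[3-5] = -788.3768 N (compression)
  F[4-5] = +1165.6690 N (tension)
  F[4-6] = +364.1191 N (tension)
  F[5-6] = -1189.3396 N (compression)
  Rx@0 = -1708.5300 N
  Ry@0 = +1651.9395 N
  Ry@6 = +1132.2305 N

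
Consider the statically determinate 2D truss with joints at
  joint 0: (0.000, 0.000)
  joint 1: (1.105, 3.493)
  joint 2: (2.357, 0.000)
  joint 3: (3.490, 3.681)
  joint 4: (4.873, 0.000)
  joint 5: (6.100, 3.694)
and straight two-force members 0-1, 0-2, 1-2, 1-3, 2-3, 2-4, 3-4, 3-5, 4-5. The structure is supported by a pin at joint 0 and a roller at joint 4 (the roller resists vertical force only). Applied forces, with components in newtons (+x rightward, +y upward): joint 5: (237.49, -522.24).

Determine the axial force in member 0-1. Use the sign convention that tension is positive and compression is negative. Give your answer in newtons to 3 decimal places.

N=6 nodes, M=9 members, R=3 reactions → 2N=12, M+R=12
member 0 (0-1): L=3.6636, (cx,cy)=(0.3016,0.9534)
member 1 (0-2): L=2.3570, (cx,cy)=(1.0000,0.0000)
member 2 (1-2): L=3.7106, (cx,cy)=(0.3374,-0.9414)
member 3 (1-3): L=2.3924, (cx,cy)=(0.9969,0.0786)
member 4 (2-3): L=3.8514, (cx,cy)=(0.2942,0.9558)
member 5 (2-4): L=2.5160, (cx,cy)=(1.0000,0.0000)
member 6 (3-4): L=3.9322, (cx,cy)=(0.3517,-0.9361)
member 7 (3-5): L=2.6100, (cx,cy)=(1.0000,0.0050)
member 8 (4-5): L=3.8924, (cx,cy)=(0.3152,0.9490)
solve A·x = −loads:
  F[0-1] = +326.7447 N (tension)
  F[0-2] = +138.9390 N (tension)
  F[1-2] = -313.8163 N (compression)
  F[1-3] = +205.0704 N (tension)
  F[2-3] = +309.0902 N (tension)
  F[2-4] = -57.8735 N (compression)
  F[3-4] = -330.6000 N (compression)
  F[3-5] = +411.6435 N (tension)
  F[4-5] = -552.4563 N (compression)
  Rx@0 = -237.4900 N
  Ry@0 = -311.5281 N
  Ry@4 = +833.7681 N

326.745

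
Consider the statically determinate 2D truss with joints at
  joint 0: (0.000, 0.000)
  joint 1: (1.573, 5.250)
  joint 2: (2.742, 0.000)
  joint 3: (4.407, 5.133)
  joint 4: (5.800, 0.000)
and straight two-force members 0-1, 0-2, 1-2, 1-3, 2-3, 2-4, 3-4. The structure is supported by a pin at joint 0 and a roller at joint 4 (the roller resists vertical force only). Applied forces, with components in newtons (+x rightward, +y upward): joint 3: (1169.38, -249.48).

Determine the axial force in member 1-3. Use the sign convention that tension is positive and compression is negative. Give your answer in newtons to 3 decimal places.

514.382

N=5 nodes, M=7 members, R=3 reactions → 2N=10, M+R=10
member 0 (0-1): L=5.4806, (cx,cy)=(0.2870,0.9579)
member 1 (0-2): L=2.7420, (cx,cy)=(1.0000,0.0000)
member 2 (1-2): L=5.3786, (cx,cy)=(0.2173,-0.9761)
member 3 (1-3): L=2.8364, (cx,cy)=(0.9991,-0.0412)
member 4 (2-3): L=5.3963, (cx,cy)=(0.3085,0.9512)
member 5 (2-4): L=3.0580, (cx,cy)=(1.0000,0.0000)
member 6 (3-4): L=5.3187, (cx,cy)=(0.2619,-0.9651)
solve A·x = −loads:
  F[0-1] = +1017.8056 N (tension)
  F[0-2] = +877.2565 N (tension)
  F[1-2] = -1020.5983 N (compression)
  F[1-3] = +514.3820 N (tension)
  F[2-3] = +1047.2991 N (tension)
  F[2-4] = +332.2963 N (tension)
  F[3-4] = -1268.7516 N (compression)
  Rx@0 = -1169.3800 N
  Ry@0 = -974.9831 N
  Ry@4 = +1224.4631 N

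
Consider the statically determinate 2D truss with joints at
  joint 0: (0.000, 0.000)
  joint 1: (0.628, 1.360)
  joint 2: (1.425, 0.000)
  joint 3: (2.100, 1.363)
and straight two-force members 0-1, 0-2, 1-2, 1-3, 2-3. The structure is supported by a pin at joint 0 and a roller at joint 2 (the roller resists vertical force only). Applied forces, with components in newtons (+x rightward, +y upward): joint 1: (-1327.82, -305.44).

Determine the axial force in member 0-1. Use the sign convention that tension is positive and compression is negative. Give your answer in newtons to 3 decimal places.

N=4 nodes, M=5 members, R=3 reactions → 2N=8, M+R=8
member 0 (0-1): L=1.4980, (cx,cy)=(0.4192,0.9079)
member 1 (0-2): L=1.4250, (cx,cy)=(1.0000,0.0000)
member 2 (1-2): L=1.5763, (cx,cy)=(0.5056,-0.8628)
member 3 (1-3): L=1.4720, (cx,cy)=(1.0000,0.0020)
member 4 (2-3): L=1.5210, (cx,cy)=(0.4438,0.8961)
solve A·x = −loads:
  F[0-1] = -1584.0011 N (compression)
  F[0-2] = -663.7632 N (compression)
  F[1-2] = +1312.8084 N (tension)
  F[1-3] = +0.0000 N (tension)
  F[2-3] = -0.0000 N (compression)
  Rx@0 = +1327.8200 N
  Ry@0 = +1438.0848 N
  Ry@2 = -1132.6448 N

-1584.001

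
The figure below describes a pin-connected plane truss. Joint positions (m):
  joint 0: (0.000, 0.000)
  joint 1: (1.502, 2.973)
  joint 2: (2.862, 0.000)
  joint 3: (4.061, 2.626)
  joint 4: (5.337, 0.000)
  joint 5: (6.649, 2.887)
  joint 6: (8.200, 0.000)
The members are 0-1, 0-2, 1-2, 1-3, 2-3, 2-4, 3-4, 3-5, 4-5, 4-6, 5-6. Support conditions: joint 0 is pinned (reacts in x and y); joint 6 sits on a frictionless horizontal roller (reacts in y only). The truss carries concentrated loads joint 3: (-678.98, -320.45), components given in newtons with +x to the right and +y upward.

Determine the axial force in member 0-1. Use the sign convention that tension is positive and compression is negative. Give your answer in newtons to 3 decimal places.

-424.833

N=7 nodes, M=11 members, R=3 reactions → 2N=14, M+R=14
member 0 (0-1): L=3.3309, (cx,cy)=(0.4509,0.8926)
member 1 (0-2): L=2.8620, (cx,cy)=(1.0000,0.0000)
member 2 (1-2): L=3.2693, (cx,cy)=(0.4160,-0.9094)
member 3 (1-3): L=2.5824, (cx,cy)=(0.9909,-0.1344)
member 4 (2-3): L=2.8868, (cx,cy)=(0.4153,0.9097)
member 5 (2-4): L=2.4750, (cx,cy)=(1.0000,0.0000)
member 6 (3-4): L=2.9196, (cx,cy)=(0.4370,-0.8994)
member 7 (3-5): L=2.6011, (cx,cy)=(0.9950,0.1003)
member 8 (4-5): L=3.1711, (cx,cy)=(0.4137,0.9104)
member 9 (4-6): L=2.8630, (cx,cy)=(1.0000,0.0000)
member 10 (5-6): L=3.2773, (cx,cy)=(0.4733,-0.8809)
solve A·x = −loads:
  F[0-1] = -424.8332 N (compression)
  F[0-2] = -487.4089 N (compression)
  F[1-2] = +475.0107 N (tension)
  F[1-3] = -392.7329 N (compression)
  F[2-3] = -474.8558 N (compression)
  F[2-4] = -92.5810 N (compression)
  F[3-4] = +72.1505 N (tension)
  F[3-5] = +61.3576 N (tension)
  F[4-5] = -71.2819 N (compression)
  F[4-6] = -31.5563 N (compression)
  F[5-6] = +66.6782 N (tension)
  Rx@0 = +678.9800 N
  Ry@0 = +379.1883 N
  Ry@6 = -58.7383 N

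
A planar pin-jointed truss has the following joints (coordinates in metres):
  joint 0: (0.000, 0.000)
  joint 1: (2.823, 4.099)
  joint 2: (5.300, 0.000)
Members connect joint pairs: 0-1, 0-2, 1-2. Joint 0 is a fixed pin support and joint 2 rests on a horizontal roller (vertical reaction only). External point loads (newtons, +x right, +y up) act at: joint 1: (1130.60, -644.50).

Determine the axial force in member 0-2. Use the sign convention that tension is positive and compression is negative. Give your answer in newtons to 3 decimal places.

N=3 nodes, M=3 members, R=3 reactions → 2N=6, M+R=6
member 0 (0-1): L=4.9771, (cx,cy)=(0.5672,0.8236)
member 1 (0-2): L=5.3000, (cx,cy)=(1.0000,0.0000)
member 2 (1-2): L=4.7893, (cx,cy)=(0.5172,-0.8559)
solve A·x = −loads:
  F[0-1] = +695.9740 N (tension)
  F[0-2] = +735.8420 N (tension)
  F[1-2] = -1422.7545 N (compression)
  Rx@0 = -1130.6000 N
  Ry@0 = -573.1892 N
  Ry@2 = +1217.6892 N

735.842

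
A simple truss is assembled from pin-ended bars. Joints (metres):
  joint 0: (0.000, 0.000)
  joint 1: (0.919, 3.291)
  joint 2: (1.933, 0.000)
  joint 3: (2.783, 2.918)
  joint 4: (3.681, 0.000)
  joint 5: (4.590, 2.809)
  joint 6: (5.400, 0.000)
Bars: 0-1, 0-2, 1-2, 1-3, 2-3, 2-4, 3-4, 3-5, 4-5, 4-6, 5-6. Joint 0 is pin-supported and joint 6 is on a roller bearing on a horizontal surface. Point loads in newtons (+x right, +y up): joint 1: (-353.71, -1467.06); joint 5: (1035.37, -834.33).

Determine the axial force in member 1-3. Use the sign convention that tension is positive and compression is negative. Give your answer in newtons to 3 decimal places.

224.872

N=7 nodes, M=11 members, R=3 reactions → 2N=14, M+R=14
member 0 (0-1): L=3.4169, (cx,cy)=(0.2690,0.9632)
member 1 (0-2): L=1.9330, (cx,cy)=(1.0000,0.0000)
member 2 (1-2): L=3.4437, (cx,cy)=(0.2945,-0.9557)
member 3 (1-3): L=1.9010, (cx,cy)=(0.9806,-0.1962)
member 4 (2-3): L=3.0393, (cx,cy)=(0.2797,0.9601)
member 5 (2-4): L=1.7480, (cx,cy)=(1.0000,0.0000)
member 6 (3-4): L=3.0531, (cx,cy)=(0.2941,-0.9558)
member 7 (3-5): L=1.8103, (cx,cy)=(0.9982,-0.0602)
member 8 (4-5): L=2.9524, (cx,cy)=(0.3079,0.9514)
member 9 (4-6): L=1.7190, (cx,cy)=(1.0000,0.0000)
member 10 (5-6): L=2.9235, (cx,cy)=(0.2771,-0.9608)
solve A·x = −loads:
  F[0-1] = -1058.5243 N (compression)
  F[0-2] = +966.3573 N (tension)
  F[1-2] = -514.4724 N (compression)
  F[1-3] = +224.8721 N (tension)
  F[2-3] = +512.0986 N (tension)
  F[2-4] = +671.6500 N (tension)
  F[3-4] = -500.4996 N (compression)
  F[3-5] = +511.8616 N (tension)
  F[4-5] = +502.7830 N (tension)
  F[4-6] = +369.6385 N (tension)
  F[5-6] = -1334.1001 N (compression)
  Rx@0 = -681.6600 N
  Ry@0 = +1019.5201 N
  Ry@6 = +1281.8699 N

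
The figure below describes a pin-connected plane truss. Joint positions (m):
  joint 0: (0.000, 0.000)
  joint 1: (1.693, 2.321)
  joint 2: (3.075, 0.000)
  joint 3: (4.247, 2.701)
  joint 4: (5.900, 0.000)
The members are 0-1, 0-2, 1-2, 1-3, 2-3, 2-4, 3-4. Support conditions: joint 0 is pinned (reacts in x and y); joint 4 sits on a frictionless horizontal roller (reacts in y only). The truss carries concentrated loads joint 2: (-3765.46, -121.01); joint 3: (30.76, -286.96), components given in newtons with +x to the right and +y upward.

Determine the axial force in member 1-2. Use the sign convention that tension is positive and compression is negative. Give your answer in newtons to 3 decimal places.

N=5 nodes, M=7 members, R=3 reactions → 2N=10, M+R=10
member 0 (0-1): L=2.8729, (cx,cy)=(0.5893,0.8079)
member 1 (0-2): L=3.0750, (cx,cy)=(1.0000,0.0000)
member 2 (1-2): L=2.7013, (cx,cy)=(0.5116,-0.8592)
member 3 (1-3): L=2.5821, (cx,cy)=(0.9891,0.1472)
member 4 (2-3): L=2.9443, (cx,cy)=(0.3981,0.9174)
member 5 (2-4): L=2.8250, (cx,cy)=(1.0000,0.0000)
member 6 (3-4): L=3.1667, (cx,cy)=(0.5220,-0.8529)
solve A·x = −loads:
  F[0-1] = -153.8008 N (compression)
  F[0-2] = -3644.0637 N (compression)
  F[1-2] = +118.4291 N (tension)
  F[1-3] = -152.8902 N (compression)
  F[2-3] = +20.9878 N (tension)
  F[2-4] = +173.6312 N (tension)
  F[3-4] = -332.6273 N (compression)
  Rx@0 = +3734.7000 N
  Ry@0 = +124.2568 N
  Ry@4 = +283.7132 N

118.429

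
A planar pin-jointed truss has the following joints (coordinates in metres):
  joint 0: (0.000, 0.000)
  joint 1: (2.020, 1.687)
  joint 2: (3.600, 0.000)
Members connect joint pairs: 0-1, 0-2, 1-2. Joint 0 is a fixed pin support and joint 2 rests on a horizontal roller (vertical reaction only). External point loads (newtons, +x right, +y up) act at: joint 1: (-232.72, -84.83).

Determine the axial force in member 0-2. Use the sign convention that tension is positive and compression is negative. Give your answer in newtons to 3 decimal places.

-57.558

N=3 nodes, M=3 members, R=3 reactions → 2N=6, M+R=6
member 0 (0-1): L=2.6318, (cx,cy)=(0.7675,0.6410)
member 1 (0-2): L=3.6000, (cx,cy)=(1.0000,0.0000)
member 2 (1-2): L=2.3114, (cx,cy)=(0.6836,-0.7299)
solve A·x = −loads:
  F[0-1] = -228.2133 N (compression)
  F[0-2] = -57.5582 N (compression)
  F[1-2] = +84.2010 N (tension)
  Rx@0 = +232.7200 N
  Ry@0 = +146.2861 N
  Ry@2 = -61.4561 N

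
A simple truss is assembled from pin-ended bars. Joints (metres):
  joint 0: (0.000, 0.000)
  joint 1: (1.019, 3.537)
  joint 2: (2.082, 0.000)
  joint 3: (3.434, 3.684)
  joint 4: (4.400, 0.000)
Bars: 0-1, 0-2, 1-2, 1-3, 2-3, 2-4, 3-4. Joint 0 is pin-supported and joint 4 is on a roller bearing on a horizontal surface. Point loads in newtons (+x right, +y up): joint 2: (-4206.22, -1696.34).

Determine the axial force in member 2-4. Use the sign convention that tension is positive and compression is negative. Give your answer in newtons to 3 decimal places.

210.474

N=5 nodes, M=7 members, R=3 reactions → 2N=10, M+R=10
member 0 (0-1): L=3.6809, (cx,cy)=(0.2768,0.9609)
member 1 (0-2): L=2.0820, (cx,cy)=(1.0000,0.0000)
member 2 (1-2): L=3.6933, (cx,cy)=(0.2878,-0.9577)
member 3 (1-3): L=2.4195, (cx,cy)=(0.9982,0.0608)
member 4 (2-3): L=3.9243, (cx,cy)=(0.3445,0.9388)
member 5 (2-4): L=2.3180, (cx,cy)=(1.0000,0.0000)
member 6 (3-4): L=3.8085, (cx,cy)=(0.2536,-0.9673)
solve A·x = −loads:
  F[0-1] = -930.0106 N (compression)
  F[0-2] = -3948.7582 N (compression)
  F[1-2] = +900.3153 N (tension)
  F[1-3] = -517.5465 N (compression)
  F[2-3] = +888.5193 N (tension)
  F[2-4] = +210.4740 N (tension)
  F[3-4] = -829.8133 N (compression)
  Rx@0 = +4206.2200 N
  Ry@0 = +893.6628 N
  Ry@4 = +802.6772 N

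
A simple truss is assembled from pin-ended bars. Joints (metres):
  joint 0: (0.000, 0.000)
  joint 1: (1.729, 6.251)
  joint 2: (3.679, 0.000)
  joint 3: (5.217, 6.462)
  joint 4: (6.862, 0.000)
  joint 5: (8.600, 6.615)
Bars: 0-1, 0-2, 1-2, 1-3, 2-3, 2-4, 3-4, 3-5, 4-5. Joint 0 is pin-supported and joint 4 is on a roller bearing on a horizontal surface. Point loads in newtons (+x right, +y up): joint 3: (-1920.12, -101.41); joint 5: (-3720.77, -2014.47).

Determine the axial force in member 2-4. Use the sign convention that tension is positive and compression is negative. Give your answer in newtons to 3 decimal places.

-1677.585

N=6 nodes, M=9 members, R=3 reactions → 2N=12, M+R=12
member 0 (0-1): L=6.4857, (cx,cy)=(0.2666,0.9638)
member 1 (0-2): L=3.6790, (cx,cy)=(1.0000,0.0000)
member 2 (1-2): L=6.5481, (cx,cy)=(0.2978,-0.9546)
member 3 (1-3): L=3.4944, (cx,cy)=(0.9982,0.0604)
member 4 (2-3): L=6.6425, (cx,cy)=(0.2315,0.9728)
member 5 (2-4): L=3.1830, (cx,cy)=(1.0000,0.0000)
member 6 (3-4): L=6.6681, (cx,cy)=(0.2467,-0.9691)
member 7 (3-5): L=3.3865, (cx,cy)=(0.9990,0.0452)
member 8 (4-5): L=6.8395, (cx,cy)=(0.2541,0.9672)
solve A·x = −loads:
  F[0-1] = -5093.4458 N (compression)
  F[0-2] = -4283.0484 N (compression)
  F[1-2] = +4962.7406 N (tension)
  F[1-3] = -2840.9132 N (compression)
  F[2-3] = -4869.9146 N (compression)
  F[2-4] = -1677.5849 N (compression)
  F[3-4] = +4810.3091 N (tension)
  F[3-5] = -3233.1764 N (compression)
  F[4-5] = -1931.8071 N (compression)
  Rx@0 = +5640.8900 N
  Ry@0 = +4909.1197 N
  Ry@4 = -2793.2397 N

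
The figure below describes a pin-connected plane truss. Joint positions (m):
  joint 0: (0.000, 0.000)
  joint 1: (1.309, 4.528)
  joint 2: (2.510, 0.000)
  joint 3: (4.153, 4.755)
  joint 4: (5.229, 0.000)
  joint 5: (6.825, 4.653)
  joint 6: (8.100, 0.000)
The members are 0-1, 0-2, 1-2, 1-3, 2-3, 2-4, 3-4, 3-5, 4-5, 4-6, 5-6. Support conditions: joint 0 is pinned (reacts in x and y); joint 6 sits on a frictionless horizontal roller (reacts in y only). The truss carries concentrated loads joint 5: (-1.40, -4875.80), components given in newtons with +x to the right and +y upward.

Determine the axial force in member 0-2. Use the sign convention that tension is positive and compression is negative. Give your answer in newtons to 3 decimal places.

220.705

N=7 nodes, M=11 members, R=3 reactions → 2N=14, M+R=14
member 0 (0-1): L=4.7134, (cx,cy)=(0.2777,0.9607)
member 1 (0-2): L=2.5100, (cx,cy)=(1.0000,0.0000)
member 2 (1-2): L=4.6846, (cx,cy)=(0.2564,-0.9666)
member 3 (1-3): L=2.8530, (cx,cy)=(0.9968,0.0796)
member 4 (2-3): L=5.0309, (cx,cy)=(0.3266,0.9452)
member 5 (2-4): L=2.7190, (cx,cy)=(1.0000,0.0000)
member 6 (3-4): L=4.8752, (cx,cy)=(0.2207,-0.9753)
member 7 (3-5): L=2.6739, (cx,cy)=(0.9993,-0.0381)
member 8 (4-5): L=4.9191, (cx,cy)=(0.3244,0.9459)
member 9 (4-6): L=2.8710, (cx,cy)=(1.0000,0.0000)
member 10 (5-6): L=4.8245, (cx,cy)=(0.2643,-0.9644)
solve A·x = −loads:
  F[0-1] = -799.7514 N (compression)
  F[0-2] = +220.7054 N (tension)
  F[1-2] = +760.4179 N (tension)
  F[1-3] = -418.3829 N (compression)
  F[2-3] = -777.6428 N (compression)
  F[2-4] = +669.6228 N (tension)
  F[3-4] = +821.0720 N (tension)
  F[3-5] = -852.8606 N (compression)
  F[4-5] = -846.6240 N (compression)
  F[4-6] = +1125.5263 N (tension)
  F[5-6] = -4258.9244 N (compression)
  Rx@0 = +1.4000 N
  Ry@0 = +768.2913 N
  Ry@6 = +4107.5087 N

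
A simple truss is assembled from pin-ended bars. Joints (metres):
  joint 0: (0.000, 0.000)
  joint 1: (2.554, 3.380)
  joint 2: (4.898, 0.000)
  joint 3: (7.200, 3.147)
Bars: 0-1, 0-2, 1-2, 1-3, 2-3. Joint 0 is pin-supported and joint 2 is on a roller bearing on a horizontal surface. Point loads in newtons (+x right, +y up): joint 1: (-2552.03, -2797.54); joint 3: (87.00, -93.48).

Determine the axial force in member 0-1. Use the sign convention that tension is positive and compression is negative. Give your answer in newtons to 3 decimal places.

N=4 nodes, M=5 members, R=3 reactions → 2N=8, M+R=8
member 0 (0-1): L=4.2364, (cx,cy)=(0.6029,0.7978)
member 1 (0-2): L=4.8980, (cx,cy)=(1.0000,0.0000)
member 2 (1-2): L=4.1132, (cx,cy)=(0.5699,-0.8217)
member 3 (1-3): L=4.6518, (cx,cy)=(0.9987,-0.0501)
member 4 (2-3): L=3.8991, (cx,cy)=(0.5904,0.8071)
solve A·x = −loads:
  F[0-1] = -3760.2232 N (compression)
  F[0-2] = -198.1175 N (compression)
  F[1-2] = +237.3116 N (tension)
  F[1-3] = +150.0697 N (tension)
  F[2-3] = -106.5071 N (compression)
  Rx@0 = +2465.0300 N
  Ry@0 = +3000.0644 N
  Ry@2 = -109.0444 N

-3760.223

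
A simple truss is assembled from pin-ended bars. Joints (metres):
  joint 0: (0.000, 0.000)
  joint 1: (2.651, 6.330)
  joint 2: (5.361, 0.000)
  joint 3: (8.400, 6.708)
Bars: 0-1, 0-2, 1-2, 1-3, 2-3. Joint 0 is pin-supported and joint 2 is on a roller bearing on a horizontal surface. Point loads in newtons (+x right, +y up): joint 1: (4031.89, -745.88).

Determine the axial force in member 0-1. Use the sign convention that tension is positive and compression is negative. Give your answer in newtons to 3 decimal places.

4752.514

N=4 nodes, M=5 members, R=3 reactions → 2N=8, M+R=8
member 0 (0-1): L=6.8627, (cx,cy)=(0.3863,0.9224)
member 1 (0-2): L=5.3610, (cx,cy)=(1.0000,0.0000)
member 2 (1-2): L=6.8857, (cx,cy)=(0.3936,-0.9193)
member 3 (1-3): L=5.7614, (cx,cy)=(0.9978,0.0656)
member 4 (2-3): L=7.3643, (cx,cy)=(0.4127,0.9109)
solve A·x = −loads:
  F[0-1] = +4752.5135 N (tension)
  F[0-2] = +2196.0372 N (tension)
  F[1-2] = -5579.8064 N (compression)
  F[1-3] = -0.0000 N (compression)
  F[2-3] = -0.0000 N (compression)
  Rx@0 = -4031.8900 N
  Ry@0 = -4383.6092 N
  Ry@2 = +5129.4892 N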